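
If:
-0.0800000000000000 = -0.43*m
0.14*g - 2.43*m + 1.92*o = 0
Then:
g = 3.22923588039867 - 13.7142857142857*o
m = 0.19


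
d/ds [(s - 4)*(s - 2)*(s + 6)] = 3*s^2 - 28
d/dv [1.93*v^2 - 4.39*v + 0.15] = 3.86*v - 4.39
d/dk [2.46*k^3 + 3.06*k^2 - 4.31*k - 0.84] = 7.38*k^2 + 6.12*k - 4.31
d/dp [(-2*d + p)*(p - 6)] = -2*d + 2*p - 6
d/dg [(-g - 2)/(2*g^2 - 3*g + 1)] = (-2*g^2 + 3*g + (g + 2)*(4*g - 3) - 1)/(2*g^2 - 3*g + 1)^2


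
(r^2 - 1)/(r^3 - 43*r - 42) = (r - 1)/(r^2 - r - 42)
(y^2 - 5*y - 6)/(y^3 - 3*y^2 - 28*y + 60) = (y + 1)/(y^2 + 3*y - 10)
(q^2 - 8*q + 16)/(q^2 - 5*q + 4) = (q - 4)/(q - 1)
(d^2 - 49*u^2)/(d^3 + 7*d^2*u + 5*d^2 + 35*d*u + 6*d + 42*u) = (d - 7*u)/(d^2 + 5*d + 6)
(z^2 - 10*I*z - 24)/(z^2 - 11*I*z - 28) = (z - 6*I)/(z - 7*I)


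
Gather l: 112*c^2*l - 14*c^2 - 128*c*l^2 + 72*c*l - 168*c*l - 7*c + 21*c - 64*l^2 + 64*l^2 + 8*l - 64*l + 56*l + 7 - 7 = -14*c^2 - 128*c*l^2 + 14*c + l*(112*c^2 - 96*c)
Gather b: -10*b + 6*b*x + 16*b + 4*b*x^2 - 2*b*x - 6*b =b*(4*x^2 + 4*x)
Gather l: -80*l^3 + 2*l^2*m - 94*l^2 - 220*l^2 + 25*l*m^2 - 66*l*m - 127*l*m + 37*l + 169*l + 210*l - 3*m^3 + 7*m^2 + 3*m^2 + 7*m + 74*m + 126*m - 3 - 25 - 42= -80*l^3 + l^2*(2*m - 314) + l*(25*m^2 - 193*m + 416) - 3*m^3 + 10*m^2 + 207*m - 70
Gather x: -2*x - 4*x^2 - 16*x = -4*x^2 - 18*x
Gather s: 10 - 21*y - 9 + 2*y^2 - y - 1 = 2*y^2 - 22*y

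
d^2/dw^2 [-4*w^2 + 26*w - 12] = -8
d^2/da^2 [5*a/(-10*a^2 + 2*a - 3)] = 20*(-2*a*(10*a - 1)^2 + (15*a - 1)*(10*a^2 - 2*a + 3))/(10*a^2 - 2*a + 3)^3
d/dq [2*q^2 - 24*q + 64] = 4*q - 24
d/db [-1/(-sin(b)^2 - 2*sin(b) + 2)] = -2*(sin(b) + 1)*cos(b)/(sin(b)^2 + 2*sin(b) - 2)^2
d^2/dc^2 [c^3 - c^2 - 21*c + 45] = 6*c - 2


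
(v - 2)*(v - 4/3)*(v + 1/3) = v^3 - 3*v^2 + 14*v/9 + 8/9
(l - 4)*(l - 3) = l^2 - 7*l + 12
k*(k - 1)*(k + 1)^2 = k^4 + k^3 - k^2 - k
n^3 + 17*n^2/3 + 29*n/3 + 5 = (n + 1)*(n + 5/3)*(n + 3)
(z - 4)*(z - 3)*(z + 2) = z^3 - 5*z^2 - 2*z + 24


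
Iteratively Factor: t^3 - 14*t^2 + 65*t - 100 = (t - 5)*(t^2 - 9*t + 20) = (t - 5)*(t - 4)*(t - 5)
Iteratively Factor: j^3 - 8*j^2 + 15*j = (j - 3)*(j^2 - 5*j) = (j - 5)*(j - 3)*(j)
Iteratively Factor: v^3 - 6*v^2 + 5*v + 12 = (v - 4)*(v^2 - 2*v - 3) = (v - 4)*(v - 3)*(v + 1)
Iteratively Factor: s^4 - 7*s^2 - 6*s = (s + 2)*(s^3 - 2*s^2 - 3*s) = (s - 3)*(s + 2)*(s^2 + s) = s*(s - 3)*(s + 2)*(s + 1)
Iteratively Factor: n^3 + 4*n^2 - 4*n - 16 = (n - 2)*(n^2 + 6*n + 8) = (n - 2)*(n + 2)*(n + 4)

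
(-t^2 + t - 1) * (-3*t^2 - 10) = 3*t^4 - 3*t^3 + 13*t^2 - 10*t + 10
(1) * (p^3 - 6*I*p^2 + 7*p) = p^3 - 6*I*p^2 + 7*p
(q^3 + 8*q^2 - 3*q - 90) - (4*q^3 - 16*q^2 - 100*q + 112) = -3*q^3 + 24*q^2 + 97*q - 202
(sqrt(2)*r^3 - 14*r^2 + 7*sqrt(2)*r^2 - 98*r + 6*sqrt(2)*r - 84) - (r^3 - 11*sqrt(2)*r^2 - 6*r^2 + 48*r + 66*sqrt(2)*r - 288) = -r^3 + sqrt(2)*r^3 - 8*r^2 + 18*sqrt(2)*r^2 - 146*r - 60*sqrt(2)*r + 204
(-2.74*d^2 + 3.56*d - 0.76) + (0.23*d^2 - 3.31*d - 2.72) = -2.51*d^2 + 0.25*d - 3.48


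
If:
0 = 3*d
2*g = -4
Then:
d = 0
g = -2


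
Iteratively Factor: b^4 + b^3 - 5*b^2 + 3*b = (b + 3)*(b^3 - 2*b^2 + b) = (b - 1)*(b + 3)*(b^2 - b) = (b - 1)^2*(b + 3)*(b)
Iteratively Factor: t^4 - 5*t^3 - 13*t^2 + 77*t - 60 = (t + 4)*(t^3 - 9*t^2 + 23*t - 15) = (t - 5)*(t + 4)*(t^2 - 4*t + 3) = (t - 5)*(t - 3)*(t + 4)*(t - 1)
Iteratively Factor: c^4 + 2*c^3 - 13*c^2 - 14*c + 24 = (c - 3)*(c^3 + 5*c^2 + 2*c - 8) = (c - 3)*(c - 1)*(c^2 + 6*c + 8) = (c - 3)*(c - 1)*(c + 2)*(c + 4)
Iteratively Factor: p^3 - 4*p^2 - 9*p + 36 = (p - 3)*(p^2 - p - 12) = (p - 3)*(p + 3)*(p - 4)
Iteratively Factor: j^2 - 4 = (j + 2)*(j - 2)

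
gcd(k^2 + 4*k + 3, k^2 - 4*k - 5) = k + 1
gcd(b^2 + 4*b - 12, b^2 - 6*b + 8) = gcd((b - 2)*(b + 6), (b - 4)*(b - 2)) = b - 2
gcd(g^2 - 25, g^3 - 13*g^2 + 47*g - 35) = g - 5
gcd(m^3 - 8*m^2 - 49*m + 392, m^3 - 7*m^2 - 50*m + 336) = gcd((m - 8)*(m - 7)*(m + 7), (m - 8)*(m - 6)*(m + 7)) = m^2 - m - 56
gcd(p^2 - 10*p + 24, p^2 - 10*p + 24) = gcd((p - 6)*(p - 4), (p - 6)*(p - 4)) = p^2 - 10*p + 24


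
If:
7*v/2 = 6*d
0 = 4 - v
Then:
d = 7/3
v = 4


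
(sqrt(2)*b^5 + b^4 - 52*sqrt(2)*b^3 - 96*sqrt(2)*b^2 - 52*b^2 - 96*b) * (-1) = -sqrt(2)*b^5 - b^4 + 52*sqrt(2)*b^3 + 52*b^2 + 96*sqrt(2)*b^2 + 96*b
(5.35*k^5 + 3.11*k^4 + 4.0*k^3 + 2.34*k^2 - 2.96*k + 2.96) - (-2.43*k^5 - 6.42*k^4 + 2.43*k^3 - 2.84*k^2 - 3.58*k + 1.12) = 7.78*k^5 + 9.53*k^4 + 1.57*k^3 + 5.18*k^2 + 0.62*k + 1.84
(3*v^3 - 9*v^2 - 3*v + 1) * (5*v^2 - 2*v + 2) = 15*v^5 - 51*v^4 + 9*v^3 - 7*v^2 - 8*v + 2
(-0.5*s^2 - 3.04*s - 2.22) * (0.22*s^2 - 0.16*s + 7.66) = -0.11*s^4 - 0.5888*s^3 - 3.832*s^2 - 22.9312*s - 17.0052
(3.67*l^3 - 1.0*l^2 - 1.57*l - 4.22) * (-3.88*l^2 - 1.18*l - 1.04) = -14.2396*l^5 - 0.4506*l^4 + 3.4548*l^3 + 19.2662*l^2 + 6.6124*l + 4.3888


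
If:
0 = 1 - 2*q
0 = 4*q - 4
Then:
No Solution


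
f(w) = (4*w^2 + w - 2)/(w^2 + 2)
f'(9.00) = 0.01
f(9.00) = 3.99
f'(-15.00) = -0.01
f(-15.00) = 3.89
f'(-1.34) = -1.85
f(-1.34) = 1.01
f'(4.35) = 0.16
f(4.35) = 3.73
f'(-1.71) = -1.45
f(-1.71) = 1.62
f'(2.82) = 0.51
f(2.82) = 3.28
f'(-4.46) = -0.22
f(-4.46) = 3.34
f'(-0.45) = -1.48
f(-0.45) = -0.74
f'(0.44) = 2.20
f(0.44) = -0.36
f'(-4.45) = -0.22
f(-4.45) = 3.34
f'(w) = -2*w*(4*w^2 + w - 2)/(w^2 + 2)^2 + (8*w + 1)/(w^2 + 2) = (-w^2 + 20*w + 2)/(w^4 + 4*w^2 + 4)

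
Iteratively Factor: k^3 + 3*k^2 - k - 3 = (k + 3)*(k^2 - 1) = (k + 1)*(k + 3)*(k - 1)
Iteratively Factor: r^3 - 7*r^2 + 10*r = (r - 5)*(r^2 - 2*r) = (r - 5)*(r - 2)*(r)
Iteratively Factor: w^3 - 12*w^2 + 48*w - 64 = (w - 4)*(w^2 - 8*w + 16) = (w - 4)^2*(w - 4)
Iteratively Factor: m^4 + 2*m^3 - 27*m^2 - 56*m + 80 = (m - 5)*(m^3 + 7*m^2 + 8*m - 16) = (m - 5)*(m - 1)*(m^2 + 8*m + 16) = (m - 5)*(m - 1)*(m + 4)*(m + 4)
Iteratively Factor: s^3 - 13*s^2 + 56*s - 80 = (s - 4)*(s^2 - 9*s + 20) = (s - 5)*(s - 4)*(s - 4)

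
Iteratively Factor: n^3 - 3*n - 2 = (n + 1)*(n^2 - n - 2) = (n - 2)*(n + 1)*(n + 1)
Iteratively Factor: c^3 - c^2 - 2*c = (c + 1)*(c^2 - 2*c) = (c - 2)*(c + 1)*(c)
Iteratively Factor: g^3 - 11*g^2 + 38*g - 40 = (g - 4)*(g^2 - 7*g + 10) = (g - 5)*(g - 4)*(g - 2)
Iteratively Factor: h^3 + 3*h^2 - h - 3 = (h - 1)*(h^2 + 4*h + 3) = (h - 1)*(h + 3)*(h + 1)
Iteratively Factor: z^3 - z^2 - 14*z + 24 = (z + 4)*(z^2 - 5*z + 6) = (z - 2)*(z + 4)*(z - 3)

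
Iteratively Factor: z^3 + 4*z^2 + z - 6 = (z + 3)*(z^2 + z - 2) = (z + 2)*(z + 3)*(z - 1)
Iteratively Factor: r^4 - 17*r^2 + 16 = (r + 1)*(r^3 - r^2 - 16*r + 16) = (r + 1)*(r + 4)*(r^2 - 5*r + 4) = (r - 4)*(r + 1)*(r + 4)*(r - 1)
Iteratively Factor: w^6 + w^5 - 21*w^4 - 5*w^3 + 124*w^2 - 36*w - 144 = (w + 4)*(w^5 - 3*w^4 - 9*w^3 + 31*w^2 - 36) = (w - 2)*(w + 4)*(w^4 - w^3 - 11*w^2 + 9*w + 18) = (w - 2)^2*(w + 4)*(w^3 + w^2 - 9*w - 9) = (w - 2)^2*(w + 3)*(w + 4)*(w^2 - 2*w - 3) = (w - 3)*(w - 2)^2*(w + 3)*(w + 4)*(w + 1)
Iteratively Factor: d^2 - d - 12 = (d + 3)*(d - 4)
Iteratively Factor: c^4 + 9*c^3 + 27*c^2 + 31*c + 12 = (c + 4)*(c^3 + 5*c^2 + 7*c + 3) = (c + 3)*(c + 4)*(c^2 + 2*c + 1) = (c + 1)*(c + 3)*(c + 4)*(c + 1)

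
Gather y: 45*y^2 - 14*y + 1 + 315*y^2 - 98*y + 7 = 360*y^2 - 112*y + 8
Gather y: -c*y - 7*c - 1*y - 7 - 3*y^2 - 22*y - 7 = -7*c - 3*y^2 + y*(-c - 23) - 14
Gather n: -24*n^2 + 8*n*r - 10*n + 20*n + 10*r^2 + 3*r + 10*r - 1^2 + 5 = -24*n^2 + n*(8*r + 10) + 10*r^2 + 13*r + 4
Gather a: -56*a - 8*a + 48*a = -16*a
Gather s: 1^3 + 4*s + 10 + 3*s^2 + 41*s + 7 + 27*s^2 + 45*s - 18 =30*s^2 + 90*s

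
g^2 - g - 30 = (g - 6)*(g + 5)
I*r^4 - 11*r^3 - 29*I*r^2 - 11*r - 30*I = (r + I)*(r + 5*I)*(r + 6*I)*(I*r + 1)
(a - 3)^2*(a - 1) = a^3 - 7*a^2 + 15*a - 9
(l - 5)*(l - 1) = l^2 - 6*l + 5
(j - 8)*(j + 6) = j^2 - 2*j - 48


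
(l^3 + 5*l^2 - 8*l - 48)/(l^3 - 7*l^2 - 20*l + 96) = (l + 4)/(l - 8)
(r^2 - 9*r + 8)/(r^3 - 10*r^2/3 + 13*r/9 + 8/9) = 9*(r - 8)/(9*r^2 - 21*r - 8)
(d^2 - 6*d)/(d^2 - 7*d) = (d - 6)/(d - 7)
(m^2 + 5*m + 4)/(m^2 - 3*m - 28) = (m + 1)/(m - 7)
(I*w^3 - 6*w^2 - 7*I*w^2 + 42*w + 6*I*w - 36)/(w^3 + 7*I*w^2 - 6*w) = I*(w^2 - 7*w + 6)/(w*(w + I))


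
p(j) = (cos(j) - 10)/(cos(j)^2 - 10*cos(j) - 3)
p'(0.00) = 0.00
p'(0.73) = 0.60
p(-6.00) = 0.77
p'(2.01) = 49.23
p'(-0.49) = -0.33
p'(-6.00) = 0.17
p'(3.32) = -0.36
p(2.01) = -7.28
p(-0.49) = 0.83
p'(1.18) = 1.99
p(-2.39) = -2.22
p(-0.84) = 1.01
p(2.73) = -1.56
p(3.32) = -1.41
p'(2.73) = 1.00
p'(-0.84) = -0.79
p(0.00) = 0.75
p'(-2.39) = -3.44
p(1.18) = 1.44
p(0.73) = 0.94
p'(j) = (2*sin(j)*cos(j) - 10*sin(j))*(cos(j) - 10)/(cos(j)^2 - 10*cos(j) - 3)^2 - sin(j)/(cos(j)^2 - 10*cos(j) - 3)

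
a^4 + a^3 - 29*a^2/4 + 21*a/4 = a*(a - 3/2)*(a - 1)*(a + 7/2)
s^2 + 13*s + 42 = (s + 6)*(s + 7)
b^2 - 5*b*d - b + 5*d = (b - 1)*(b - 5*d)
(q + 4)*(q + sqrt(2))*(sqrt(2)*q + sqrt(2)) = sqrt(2)*q^3 + 2*q^2 + 5*sqrt(2)*q^2 + 4*sqrt(2)*q + 10*q + 8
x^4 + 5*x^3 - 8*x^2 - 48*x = x*(x - 3)*(x + 4)^2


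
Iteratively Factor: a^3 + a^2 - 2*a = (a + 2)*(a^2 - a) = (a - 1)*(a + 2)*(a)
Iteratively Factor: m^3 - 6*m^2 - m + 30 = (m + 2)*(m^2 - 8*m + 15) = (m - 3)*(m + 2)*(m - 5)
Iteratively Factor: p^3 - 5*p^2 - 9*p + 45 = (p + 3)*(p^2 - 8*p + 15) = (p - 5)*(p + 3)*(p - 3)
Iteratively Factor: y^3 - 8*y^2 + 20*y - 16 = (y - 2)*(y^2 - 6*y + 8) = (y - 4)*(y - 2)*(y - 2)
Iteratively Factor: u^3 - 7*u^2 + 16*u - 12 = (u - 2)*(u^2 - 5*u + 6) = (u - 3)*(u - 2)*(u - 2)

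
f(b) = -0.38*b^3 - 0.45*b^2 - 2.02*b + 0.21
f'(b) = -1.14*b^2 - 0.9*b - 2.02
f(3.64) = -31.43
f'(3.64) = -20.40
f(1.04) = -2.80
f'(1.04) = -4.19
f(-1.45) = 3.35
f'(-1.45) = -3.11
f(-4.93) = 44.76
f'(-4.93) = -25.29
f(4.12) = -42.33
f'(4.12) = -25.08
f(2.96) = -19.57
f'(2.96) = -14.67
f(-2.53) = 8.59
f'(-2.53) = -7.04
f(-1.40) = 3.20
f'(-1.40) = -2.99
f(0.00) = 0.21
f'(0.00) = -2.02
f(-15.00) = 1211.76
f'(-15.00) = -245.02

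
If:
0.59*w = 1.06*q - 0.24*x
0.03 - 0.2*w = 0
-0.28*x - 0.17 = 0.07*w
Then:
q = -0.06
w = 0.15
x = -0.64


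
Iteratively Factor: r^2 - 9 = (r + 3)*(r - 3)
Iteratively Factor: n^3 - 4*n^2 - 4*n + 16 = (n + 2)*(n^2 - 6*n + 8) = (n - 4)*(n + 2)*(n - 2)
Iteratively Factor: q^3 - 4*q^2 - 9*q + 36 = (q - 4)*(q^2 - 9) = (q - 4)*(q - 3)*(q + 3)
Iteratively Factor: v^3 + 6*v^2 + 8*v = (v)*(v^2 + 6*v + 8) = v*(v + 4)*(v + 2)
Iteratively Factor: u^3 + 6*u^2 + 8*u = (u + 2)*(u^2 + 4*u) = (u + 2)*(u + 4)*(u)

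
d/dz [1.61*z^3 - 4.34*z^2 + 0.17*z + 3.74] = 4.83*z^2 - 8.68*z + 0.17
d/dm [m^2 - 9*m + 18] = 2*m - 9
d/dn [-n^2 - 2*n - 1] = -2*n - 2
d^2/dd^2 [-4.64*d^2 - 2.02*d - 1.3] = -9.28000000000000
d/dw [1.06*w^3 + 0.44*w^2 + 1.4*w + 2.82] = 3.18*w^2 + 0.88*w + 1.4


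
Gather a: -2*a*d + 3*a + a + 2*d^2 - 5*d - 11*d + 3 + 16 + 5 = a*(4 - 2*d) + 2*d^2 - 16*d + 24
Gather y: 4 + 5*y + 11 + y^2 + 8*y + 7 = y^2 + 13*y + 22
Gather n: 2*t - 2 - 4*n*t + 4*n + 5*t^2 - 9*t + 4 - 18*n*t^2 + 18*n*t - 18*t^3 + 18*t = n*(-18*t^2 + 14*t + 4) - 18*t^3 + 5*t^2 + 11*t + 2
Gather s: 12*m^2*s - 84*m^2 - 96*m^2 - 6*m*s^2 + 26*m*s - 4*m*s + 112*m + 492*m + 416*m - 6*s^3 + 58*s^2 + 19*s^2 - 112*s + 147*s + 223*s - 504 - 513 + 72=-180*m^2 + 1020*m - 6*s^3 + s^2*(77 - 6*m) + s*(12*m^2 + 22*m + 258) - 945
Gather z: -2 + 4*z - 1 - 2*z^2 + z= -2*z^2 + 5*z - 3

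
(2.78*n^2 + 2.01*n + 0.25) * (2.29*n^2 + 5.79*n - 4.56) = 6.3662*n^4 + 20.6991*n^3 - 0.4664*n^2 - 7.7181*n - 1.14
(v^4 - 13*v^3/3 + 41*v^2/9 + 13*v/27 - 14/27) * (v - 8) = v^5 - 37*v^4/3 + 353*v^3/9 - 971*v^2/27 - 118*v/27 + 112/27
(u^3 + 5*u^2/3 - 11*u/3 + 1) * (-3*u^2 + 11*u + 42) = -3*u^5 + 6*u^4 + 214*u^3/3 + 80*u^2/3 - 143*u + 42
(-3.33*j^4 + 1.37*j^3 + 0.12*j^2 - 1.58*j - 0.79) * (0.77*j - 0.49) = -2.5641*j^5 + 2.6866*j^4 - 0.5789*j^3 - 1.2754*j^2 + 0.1659*j + 0.3871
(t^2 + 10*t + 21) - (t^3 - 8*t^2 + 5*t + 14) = -t^3 + 9*t^2 + 5*t + 7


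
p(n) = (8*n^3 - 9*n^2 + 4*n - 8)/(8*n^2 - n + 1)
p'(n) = (1 - 16*n)*(8*n^3 - 9*n^2 + 4*n - 8)/(8*n^2 - n + 1)^2 + (24*n^2 - 18*n + 4)/(8*n^2 - n + 1) = (64*n^4 - 16*n^3 + n^2 + 110*n - 4)/(64*n^4 - 16*n^3 + 17*n^2 - 2*n + 1)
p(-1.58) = -3.03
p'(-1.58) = 0.56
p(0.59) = -2.23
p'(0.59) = 6.44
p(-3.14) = -4.30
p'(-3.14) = 0.93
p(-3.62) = -4.75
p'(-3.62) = 0.95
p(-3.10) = -4.26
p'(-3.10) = 0.92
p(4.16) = 3.17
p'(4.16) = 1.01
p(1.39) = 0.11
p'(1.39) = 1.53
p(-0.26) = -5.44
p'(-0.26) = -9.86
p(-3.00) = -4.17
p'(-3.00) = 0.92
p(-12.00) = -13.03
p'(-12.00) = 1.00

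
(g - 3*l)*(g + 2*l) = g^2 - g*l - 6*l^2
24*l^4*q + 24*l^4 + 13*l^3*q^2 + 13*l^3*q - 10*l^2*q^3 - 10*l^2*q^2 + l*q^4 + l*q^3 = (-8*l + q)*(-3*l + q)*(l + q)*(l*q + l)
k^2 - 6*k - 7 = (k - 7)*(k + 1)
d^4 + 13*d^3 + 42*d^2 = d^2*(d + 6)*(d + 7)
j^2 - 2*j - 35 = (j - 7)*(j + 5)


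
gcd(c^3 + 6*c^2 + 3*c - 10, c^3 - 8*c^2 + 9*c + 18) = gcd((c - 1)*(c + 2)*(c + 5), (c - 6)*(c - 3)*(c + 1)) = 1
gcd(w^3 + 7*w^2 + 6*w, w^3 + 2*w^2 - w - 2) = w + 1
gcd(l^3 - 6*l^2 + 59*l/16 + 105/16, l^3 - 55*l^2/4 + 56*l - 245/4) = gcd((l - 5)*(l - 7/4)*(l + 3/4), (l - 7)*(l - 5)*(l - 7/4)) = l^2 - 27*l/4 + 35/4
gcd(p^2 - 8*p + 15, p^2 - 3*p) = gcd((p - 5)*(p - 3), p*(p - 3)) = p - 3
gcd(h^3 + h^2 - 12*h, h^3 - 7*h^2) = h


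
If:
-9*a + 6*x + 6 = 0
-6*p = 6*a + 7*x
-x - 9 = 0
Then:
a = -16/3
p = 95/6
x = -9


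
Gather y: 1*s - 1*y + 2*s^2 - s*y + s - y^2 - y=2*s^2 + 2*s - y^2 + y*(-s - 2)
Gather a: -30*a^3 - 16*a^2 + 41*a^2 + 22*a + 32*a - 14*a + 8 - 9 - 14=-30*a^3 + 25*a^2 + 40*a - 15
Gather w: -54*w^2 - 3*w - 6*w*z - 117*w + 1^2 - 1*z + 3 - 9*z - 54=-54*w^2 + w*(-6*z - 120) - 10*z - 50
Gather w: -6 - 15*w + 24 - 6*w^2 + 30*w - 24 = -6*w^2 + 15*w - 6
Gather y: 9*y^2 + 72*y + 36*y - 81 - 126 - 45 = 9*y^2 + 108*y - 252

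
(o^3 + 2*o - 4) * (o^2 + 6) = o^5 + 8*o^3 - 4*o^2 + 12*o - 24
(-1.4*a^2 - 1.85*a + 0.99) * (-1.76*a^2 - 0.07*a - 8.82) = 2.464*a^4 + 3.354*a^3 + 10.7351*a^2 + 16.2477*a - 8.7318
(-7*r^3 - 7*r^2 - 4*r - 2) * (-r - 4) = 7*r^4 + 35*r^3 + 32*r^2 + 18*r + 8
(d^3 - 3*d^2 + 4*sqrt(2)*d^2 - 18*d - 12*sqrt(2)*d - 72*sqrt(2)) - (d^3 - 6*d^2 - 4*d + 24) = 3*d^2 + 4*sqrt(2)*d^2 - 12*sqrt(2)*d - 14*d - 72*sqrt(2) - 24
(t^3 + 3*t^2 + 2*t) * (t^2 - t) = t^5 + 2*t^4 - t^3 - 2*t^2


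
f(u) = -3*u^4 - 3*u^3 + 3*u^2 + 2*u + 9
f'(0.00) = 2.00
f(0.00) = 9.00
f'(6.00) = -2878.00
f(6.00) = -4407.00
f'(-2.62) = 140.32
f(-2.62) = -63.05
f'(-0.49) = -1.69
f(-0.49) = 8.92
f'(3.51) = -606.74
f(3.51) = -532.10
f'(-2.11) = 62.00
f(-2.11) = -13.15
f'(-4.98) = 1230.99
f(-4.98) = -1401.22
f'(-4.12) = 663.72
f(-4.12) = -602.90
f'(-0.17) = 0.78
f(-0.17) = 8.76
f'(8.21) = -7196.03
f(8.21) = -15062.47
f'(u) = -12*u^3 - 9*u^2 + 6*u + 2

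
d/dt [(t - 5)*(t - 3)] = 2*t - 8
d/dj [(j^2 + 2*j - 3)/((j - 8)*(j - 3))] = (-13*j^2 + 54*j + 15)/(j^4 - 22*j^3 + 169*j^2 - 528*j + 576)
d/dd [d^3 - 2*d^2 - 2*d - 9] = 3*d^2 - 4*d - 2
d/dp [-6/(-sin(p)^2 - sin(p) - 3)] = -6*(2*sin(p) + 1)*cos(p)/(sin(p)^2 + sin(p) + 3)^2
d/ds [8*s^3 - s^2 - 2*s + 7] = 24*s^2 - 2*s - 2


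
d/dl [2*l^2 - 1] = 4*l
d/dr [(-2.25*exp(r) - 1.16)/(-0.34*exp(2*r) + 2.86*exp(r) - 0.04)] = (-0.765*exp(2*r) - 0.7888*exp(r) + 3.4076)*exp(r)/(0.1156*exp(4*r) - 1.9448*exp(3*r) + 8.2068*exp(2*r) - 0.2288*exp(r) + 0.0016)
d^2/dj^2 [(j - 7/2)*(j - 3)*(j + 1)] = 6*j - 11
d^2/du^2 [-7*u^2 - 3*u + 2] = -14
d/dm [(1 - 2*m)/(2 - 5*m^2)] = 2*(-5*m^2 + 5*m - 2)/(25*m^4 - 20*m^2 + 4)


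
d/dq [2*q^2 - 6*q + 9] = 4*q - 6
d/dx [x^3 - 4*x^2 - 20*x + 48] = 3*x^2 - 8*x - 20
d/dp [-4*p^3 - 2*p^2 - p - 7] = -12*p^2 - 4*p - 1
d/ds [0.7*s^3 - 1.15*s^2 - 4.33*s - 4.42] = 2.1*s^2 - 2.3*s - 4.33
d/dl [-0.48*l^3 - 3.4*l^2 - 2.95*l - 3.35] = -1.44*l^2 - 6.8*l - 2.95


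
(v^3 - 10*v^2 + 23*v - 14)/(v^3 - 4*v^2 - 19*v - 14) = (v^2 - 3*v + 2)/(v^2 + 3*v + 2)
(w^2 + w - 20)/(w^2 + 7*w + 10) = (w - 4)/(w + 2)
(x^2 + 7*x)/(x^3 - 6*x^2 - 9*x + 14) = x*(x + 7)/(x^3 - 6*x^2 - 9*x + 14)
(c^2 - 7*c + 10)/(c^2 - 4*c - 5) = (c - 2)/(c + 1)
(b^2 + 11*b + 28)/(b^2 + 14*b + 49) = (b + 4)/(b + 7)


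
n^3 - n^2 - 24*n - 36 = (n - 6)*(n + 2)*(n + 3)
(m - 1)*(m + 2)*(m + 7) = m^3 + 8*m^2 + 5*m - 14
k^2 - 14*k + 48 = (k - 8)*(k - 6)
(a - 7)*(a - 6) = a^2 - 13*a + 42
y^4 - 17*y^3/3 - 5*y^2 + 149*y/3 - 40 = (y - 5)*(y - 8/3)*(y - 1)*(y + 3)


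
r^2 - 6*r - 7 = (r - 7)*(r + 1)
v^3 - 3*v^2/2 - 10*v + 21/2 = (v - 7/2)*(v - 1)*(v + 3)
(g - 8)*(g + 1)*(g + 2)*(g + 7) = g^4 + 2*g^3 - 57*g^2 - 170*g - 112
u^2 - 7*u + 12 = (u - 4)*(u - 3)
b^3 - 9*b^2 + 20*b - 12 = (b - 6)*(b - 2)*(b - 1)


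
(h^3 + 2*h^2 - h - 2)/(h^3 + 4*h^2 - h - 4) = (h + 2)/(h + 4)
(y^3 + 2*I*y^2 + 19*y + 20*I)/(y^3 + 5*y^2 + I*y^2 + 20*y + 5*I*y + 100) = (y + I)/(y + 5)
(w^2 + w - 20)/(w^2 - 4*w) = (w + 5)/w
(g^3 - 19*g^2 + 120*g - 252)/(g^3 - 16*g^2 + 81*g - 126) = (g - 6)/(g - 3)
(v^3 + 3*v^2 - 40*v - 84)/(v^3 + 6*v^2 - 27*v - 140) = (v^2 - 4*v - 12)/(v^2 - v - 20)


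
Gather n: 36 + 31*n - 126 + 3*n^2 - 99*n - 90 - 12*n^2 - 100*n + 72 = -9*n^2 - 168*n - 108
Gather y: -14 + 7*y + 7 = 7*y - 7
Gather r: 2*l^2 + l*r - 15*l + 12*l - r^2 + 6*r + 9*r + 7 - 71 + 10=2*l^2 - 3*l - r^2 + r*(l + 15) - 54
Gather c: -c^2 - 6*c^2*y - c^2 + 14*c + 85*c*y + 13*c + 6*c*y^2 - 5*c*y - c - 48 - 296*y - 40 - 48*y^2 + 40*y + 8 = c^2*(-6*y - 2) + c*(6*y^2 + 80*y + 26) - 48*y^2 - 256*y - 80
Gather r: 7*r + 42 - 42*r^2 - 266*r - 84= -42*r^2 - 259*r - 42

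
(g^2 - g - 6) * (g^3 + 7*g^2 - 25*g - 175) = g^5 + 6*g^4 - 38*g^3 - 192*g^2 + 325*g + 1050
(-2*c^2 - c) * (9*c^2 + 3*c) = -18*c^4 - 15*c^3 - 3*c^2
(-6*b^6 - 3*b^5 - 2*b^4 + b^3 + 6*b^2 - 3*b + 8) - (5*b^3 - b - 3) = -6*b^6 - 3*b^5 - 2*b^4 - 4*b^3 + 6*b^2 - 2*b + 11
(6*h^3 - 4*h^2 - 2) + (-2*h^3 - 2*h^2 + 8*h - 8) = 4*h^3 - 6*h^2 + 8*h - 10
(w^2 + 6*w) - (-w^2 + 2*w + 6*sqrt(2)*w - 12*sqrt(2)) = 2*w^2 - 6*sqrt(2)*w + 4*w + 12*sqrt(2)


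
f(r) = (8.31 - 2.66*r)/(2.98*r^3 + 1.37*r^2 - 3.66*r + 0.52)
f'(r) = (8.31 - 2.66*r)*(-8.94*r^2 - 2.74*r + 3.66)/(2.98*r^3 + 1.37*r^2 - 3.66*r + 0.52)^2 - 2.66/(2.98*r^3 + 1.37*r^2 - 3.66*r + 0.52)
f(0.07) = 29.92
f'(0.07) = 367.51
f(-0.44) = 4.43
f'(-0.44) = 5.24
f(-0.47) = 4.28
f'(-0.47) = 4.51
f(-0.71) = 3.72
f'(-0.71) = 0.52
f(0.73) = -24.26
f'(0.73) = -276.86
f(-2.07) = -1.11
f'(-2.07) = -2.36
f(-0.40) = 4.66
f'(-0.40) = 6.38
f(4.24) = -0.01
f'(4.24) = -0.00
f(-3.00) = -0.29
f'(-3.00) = -0.30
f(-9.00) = -0.02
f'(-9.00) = -0.00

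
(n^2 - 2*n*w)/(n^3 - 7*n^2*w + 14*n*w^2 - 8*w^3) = n/(n^2 - 5*n*w + 4*w^2)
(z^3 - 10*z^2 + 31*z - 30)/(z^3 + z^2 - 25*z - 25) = (z^2 - 5*z + 6)/(z^2 + 6*z + 5)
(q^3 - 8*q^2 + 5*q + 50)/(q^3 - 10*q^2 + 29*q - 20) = (q^2 - 3*q - 10)/(q^2 - 5*q + 4)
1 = 1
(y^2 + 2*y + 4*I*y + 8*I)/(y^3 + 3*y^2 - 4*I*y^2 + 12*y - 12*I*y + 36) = (y^2 + y*(2 + 4*I) + 8*I)/(y^3 + y^2*(3 - 4*I) + y*(12 - 12*I) + 36)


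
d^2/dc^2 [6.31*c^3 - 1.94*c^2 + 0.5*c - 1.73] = 37.86*c - 3.88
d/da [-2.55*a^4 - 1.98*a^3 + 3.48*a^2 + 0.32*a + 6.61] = -10.2*a^3 - 5.94*a^2 + 6.96*a + 0.32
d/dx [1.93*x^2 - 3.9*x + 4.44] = 3.86*x - 3.9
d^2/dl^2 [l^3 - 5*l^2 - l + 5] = 6*l - 10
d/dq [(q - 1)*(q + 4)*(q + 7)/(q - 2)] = 2*(q^3 + 2*q^2 - 20*q - 3)/(q^2 - 4*q + 4)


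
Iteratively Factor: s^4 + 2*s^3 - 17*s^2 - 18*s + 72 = (s + 3)*(s^3 - s^2 - 14*s + 24) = (s - 2)*(s + 3)*(s^2 + s - 12) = (s - 3)*(s - 2)*(s + 3)*(s + 4)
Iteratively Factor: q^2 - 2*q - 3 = (q + 1)*(q - 3)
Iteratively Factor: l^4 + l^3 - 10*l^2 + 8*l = (l - 2)*(l^3 + 3*l^2 - 4*l) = l*(l - 2)*(l^2 + 3*l - 4) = l*(l - 2)*(l - 1)*(l + 4)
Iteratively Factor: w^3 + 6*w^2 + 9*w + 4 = (w + 4)*(w^2 + 2*w + 1) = (w + 1)*(w + 4)*(w + 1)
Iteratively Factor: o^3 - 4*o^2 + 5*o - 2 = (o - 2)*(o^2 - 2*o + 1) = (o - 2)*(o - 1)*(o - 1)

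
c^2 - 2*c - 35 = (c - 7)*(c + 5)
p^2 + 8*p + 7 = (p + 1)*(p + 7)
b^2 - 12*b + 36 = (b - 6)^2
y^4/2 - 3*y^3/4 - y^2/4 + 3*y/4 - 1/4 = (y/2 + 1/2)*(y - 1)^2*(y - 1/2)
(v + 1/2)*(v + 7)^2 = v^3 + 29*v^2/2 + 56*v + 49/2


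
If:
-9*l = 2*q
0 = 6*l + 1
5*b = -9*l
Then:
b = 3/10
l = -1/6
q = 3/4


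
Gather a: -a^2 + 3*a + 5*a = -a^2 + 8*a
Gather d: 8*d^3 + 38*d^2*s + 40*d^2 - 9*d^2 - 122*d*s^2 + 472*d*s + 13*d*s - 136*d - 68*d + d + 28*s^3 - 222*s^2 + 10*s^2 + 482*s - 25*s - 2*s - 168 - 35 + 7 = 8*d^3 + d^2*(38*s + 31) + d*(-122*s^2 + 485*s - 203) + 28*s^3 - 212*s^2 + 455*s - 196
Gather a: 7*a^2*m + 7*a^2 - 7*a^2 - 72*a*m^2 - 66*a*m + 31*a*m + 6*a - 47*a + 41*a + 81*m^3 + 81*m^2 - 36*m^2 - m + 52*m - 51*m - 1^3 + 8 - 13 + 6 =7*a^2*m + a*(-72*m^2 - 35*m) + 81*m^3 + 45*m^2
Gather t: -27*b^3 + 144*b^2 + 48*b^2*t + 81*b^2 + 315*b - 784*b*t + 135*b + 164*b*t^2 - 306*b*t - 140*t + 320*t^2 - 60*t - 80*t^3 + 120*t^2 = -27*b^3 + 225*b^2 + 450*b - 80*t^3 + t^2*(164*b + 440) + t*(48*b^2 - 1090*b - 200)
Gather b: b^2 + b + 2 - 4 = b^2 + b - 2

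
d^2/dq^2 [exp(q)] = exp(q)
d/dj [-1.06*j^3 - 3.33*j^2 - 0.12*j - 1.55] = -3.18*j^2 - 6.66*j - 0.12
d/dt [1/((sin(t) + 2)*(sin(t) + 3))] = -(2*sin(t) + 5)*cos(t)/((sin(t) + 2)^2*(sin(t) + 3)^2)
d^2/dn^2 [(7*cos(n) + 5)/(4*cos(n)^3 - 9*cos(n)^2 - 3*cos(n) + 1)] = (18*(7*cos(n) + 5)*(-4*cos(n)^2 + 6*cos(n) + 1)^2*sin(n)^2 - 7*(9*sin(n)^2 + cos(3*n) - 8)^2*cos(n) + 3*(-9*cos(2*n) + 2*cos(3*n) - 7)*(28*(1 - cos(2*n))^2 + 3*cos(2*n) - 54*cos(3*n) + 21*cos(4*n) - 42)/4)/(9*sin(n)^2 + cos(3*n) - 8)^3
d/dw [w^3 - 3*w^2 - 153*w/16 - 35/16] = 3*w^2 - 6*w - 153/16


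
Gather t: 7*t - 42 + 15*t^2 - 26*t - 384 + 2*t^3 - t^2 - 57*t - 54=2*t^3 + 14*t^2 - 76*t - 480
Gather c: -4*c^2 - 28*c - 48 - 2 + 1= -4*c^2 - 28*c - 49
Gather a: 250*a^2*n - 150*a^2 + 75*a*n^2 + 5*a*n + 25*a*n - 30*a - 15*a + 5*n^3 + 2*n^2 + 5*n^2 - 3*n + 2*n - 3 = a^2*(250*n - 150) + a*(75*n^2 + 30*n - 45) + 5*n^3 + 7*n^2 - n - 3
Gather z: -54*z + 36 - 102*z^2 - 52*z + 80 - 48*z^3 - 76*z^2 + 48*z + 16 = -48*z^3 - 178*z^2 - 58*z + 132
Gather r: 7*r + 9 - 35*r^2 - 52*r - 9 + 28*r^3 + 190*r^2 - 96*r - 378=28*r^3 + 155*r^2 - 141*r - 378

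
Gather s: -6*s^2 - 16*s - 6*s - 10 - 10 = -6*s^2 - 22*s - 20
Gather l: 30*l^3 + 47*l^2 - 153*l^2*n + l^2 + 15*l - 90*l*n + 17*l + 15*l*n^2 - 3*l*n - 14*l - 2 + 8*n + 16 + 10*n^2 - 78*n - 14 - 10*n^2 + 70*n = 30*l^3 + l^2*(48 - 153*n) + l*(15*n^2 - 93*n + 18)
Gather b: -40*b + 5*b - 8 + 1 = -35*b - 7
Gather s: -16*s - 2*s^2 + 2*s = -2*s^2 - 14*s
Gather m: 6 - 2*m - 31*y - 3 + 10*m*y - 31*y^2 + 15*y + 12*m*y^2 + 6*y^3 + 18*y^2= m*(12*y^2 + 10*y - 2) + 6*y^3 - 13*y^2 - 16*y + 3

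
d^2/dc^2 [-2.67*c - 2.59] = 0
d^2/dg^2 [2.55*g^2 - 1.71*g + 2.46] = 5.10000000000000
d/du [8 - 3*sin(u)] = -3*cos(u)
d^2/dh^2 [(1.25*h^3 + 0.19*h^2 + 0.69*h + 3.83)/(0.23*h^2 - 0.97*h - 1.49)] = (1.11022302462516e-16*h^5 + 4.44089209850063e-16*h^4 + 3.36678*h^3 + 12.44607*h^2 + 12.94269*h + 8.6815)/(0.012167*h^6 - 0.153939*h^5 + 0.412758*h^4 + 1.081841*h^3 - 2.673954*h^2 - 6.460491*h - 3.307949)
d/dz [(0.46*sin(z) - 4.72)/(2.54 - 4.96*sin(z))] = -22.2428*cos(z)/(4.96*sin(z) - 2.54)^2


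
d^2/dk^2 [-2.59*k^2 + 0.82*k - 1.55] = -5.18000000000000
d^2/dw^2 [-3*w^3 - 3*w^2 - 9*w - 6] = -18*w - 6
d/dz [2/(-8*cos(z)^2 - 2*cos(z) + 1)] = -4*(8*cos(z) + 1)*sin(z)/(8*cos(z)^2 + 2*cos(z) - 1)^2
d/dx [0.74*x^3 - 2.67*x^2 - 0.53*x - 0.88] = 2.22*x^2 - 5.34*x - 0.53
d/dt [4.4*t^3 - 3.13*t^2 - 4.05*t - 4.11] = 13.2*t^2 - 6.26*t - 4.05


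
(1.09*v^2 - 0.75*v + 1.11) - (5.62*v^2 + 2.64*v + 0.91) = -4.53*v^2 - 3.39*v + 0.2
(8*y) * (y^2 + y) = 8*y^3 + 8*y^2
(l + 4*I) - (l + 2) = -2 + 4*I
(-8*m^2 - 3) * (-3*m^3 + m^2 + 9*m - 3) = 24*m^5 - 8*m^4 - 63*m^3 + 21*m^2 - 27*m + 9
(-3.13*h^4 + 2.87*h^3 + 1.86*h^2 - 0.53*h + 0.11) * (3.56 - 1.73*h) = 5.4149*h^5 - 16.1079*h^4 + 6.9994*h^3 + 7.5385*h^2 - 2.0771*h + 0.3916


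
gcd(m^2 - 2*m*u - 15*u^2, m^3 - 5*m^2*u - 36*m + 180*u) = -m + 5*u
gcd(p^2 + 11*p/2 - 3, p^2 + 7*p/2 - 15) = p + 6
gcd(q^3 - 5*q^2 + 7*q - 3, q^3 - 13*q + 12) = q^2 - 4*q + 3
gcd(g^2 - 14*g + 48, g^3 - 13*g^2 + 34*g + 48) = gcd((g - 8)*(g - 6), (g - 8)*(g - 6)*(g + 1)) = g^2 - 14*g + 48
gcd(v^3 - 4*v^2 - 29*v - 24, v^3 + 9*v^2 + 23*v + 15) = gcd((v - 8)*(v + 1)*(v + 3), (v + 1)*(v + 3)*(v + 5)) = v^2 + 4*v + 3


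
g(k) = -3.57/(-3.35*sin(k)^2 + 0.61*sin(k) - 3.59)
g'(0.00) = 0.17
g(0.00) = 0.99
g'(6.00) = 0.53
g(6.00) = 0.89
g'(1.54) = -0.02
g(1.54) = 0.56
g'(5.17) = 0.22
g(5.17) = 0.52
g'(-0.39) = 0.56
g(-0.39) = 0.83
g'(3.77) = -0.50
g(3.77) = 0.70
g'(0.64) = -0.50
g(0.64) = 0.81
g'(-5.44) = -0.42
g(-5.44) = 0.71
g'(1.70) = 0.07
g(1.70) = 0.57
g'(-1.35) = 0.10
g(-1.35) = 0.48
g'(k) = -3.57*(6.7*sin(k)*cos(k) - 0.61*cos(k))/(-3.35*sin(k)^2 + 0.61*sin(k) - 3.59)^2 = (2.1777 - 23.919*sin(k))*cos(k)/(3.35*sin(k)^2 - 0.61*sin(k) + 3.59)^2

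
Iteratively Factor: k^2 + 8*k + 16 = (k + 4)*(k + 4)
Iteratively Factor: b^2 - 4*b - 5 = (b + 1)*(b - 5)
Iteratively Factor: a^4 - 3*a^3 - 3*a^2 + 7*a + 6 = (a - 2)*(a^3 - a^2 - 5*a - 3) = (a - 2)*(a + 1)*(a^2 - 2*a - 3) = (a - 2)*(a + 1)^2*(a - 3)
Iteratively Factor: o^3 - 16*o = (o)*(o^2 - 16) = o*(o - 4)*(o + 4)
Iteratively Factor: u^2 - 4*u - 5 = (u + 1)*(u - 5)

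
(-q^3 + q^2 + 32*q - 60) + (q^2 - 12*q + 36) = -q^3 + 2*q^2 + 20*q - 24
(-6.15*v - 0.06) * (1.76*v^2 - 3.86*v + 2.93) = -10.824*v^3 + 23.6334*v^2 - 17.7879*v - 0.1758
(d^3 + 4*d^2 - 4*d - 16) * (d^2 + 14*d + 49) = d^5 + 18*d^4 + 101*d^3 + 124*d^2 - 420*d - 784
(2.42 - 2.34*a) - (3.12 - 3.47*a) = 1.13*a - 0.7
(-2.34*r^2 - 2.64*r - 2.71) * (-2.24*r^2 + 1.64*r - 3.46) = 5.2416*r^4 + 2.076*r^3 + 9.8372*r^2 + 4.69*r + 9.3766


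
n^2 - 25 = (n - 5)*(n + 5)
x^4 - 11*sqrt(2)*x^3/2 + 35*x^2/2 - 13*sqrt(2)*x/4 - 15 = (x - 5*sqrt(2)/2)*(x - 2*sqrt(2))*(x - 3*sqrt(2)/2)*(x + sqrt(2)/2)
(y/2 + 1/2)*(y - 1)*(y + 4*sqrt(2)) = y^3/2 + 2*sqrt(2)*y^2 - y/2 - 2*sqrt(2)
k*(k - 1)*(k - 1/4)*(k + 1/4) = k^4 - k^3 - k^2/16 + k/16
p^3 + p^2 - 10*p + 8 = (p - 2)*(p - 1)*(p + 4)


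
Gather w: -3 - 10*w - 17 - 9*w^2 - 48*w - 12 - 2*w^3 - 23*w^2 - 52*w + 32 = -2*w^3 - 32*w^2 - 110*w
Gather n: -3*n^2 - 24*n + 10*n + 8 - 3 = -3*n^2 - 14*n + 5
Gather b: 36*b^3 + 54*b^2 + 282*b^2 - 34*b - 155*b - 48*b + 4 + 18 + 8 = 36*b^3 + 336*b^2 - 237*b + 30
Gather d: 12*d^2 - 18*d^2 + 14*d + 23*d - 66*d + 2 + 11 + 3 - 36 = -6*d^2 - 29*d - 20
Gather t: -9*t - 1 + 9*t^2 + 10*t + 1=9*t^2 + t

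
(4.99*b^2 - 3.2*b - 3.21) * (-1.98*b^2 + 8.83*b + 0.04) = -9.8802*b^4 + 50.3977*b^3 - 21.7006*b^2 - 28.4723*b - 0.1284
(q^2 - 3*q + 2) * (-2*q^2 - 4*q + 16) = -2*q^4 + 2*q^3 + 24*q^2 - 56*q + 32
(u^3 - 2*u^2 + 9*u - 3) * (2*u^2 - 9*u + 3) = 2*u^5 - 13*u^4 + 39*u^3 - 93*u^2 + 54*u - 9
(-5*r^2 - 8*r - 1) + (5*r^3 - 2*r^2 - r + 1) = 5*r^3 - 7*r^2 - 9*r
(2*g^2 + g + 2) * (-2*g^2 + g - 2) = -4*g^4 - 7*g^2 - 4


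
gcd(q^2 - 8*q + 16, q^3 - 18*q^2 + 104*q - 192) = q - 4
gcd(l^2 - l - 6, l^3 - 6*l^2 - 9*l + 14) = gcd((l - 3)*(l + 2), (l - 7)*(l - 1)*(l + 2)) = l + 2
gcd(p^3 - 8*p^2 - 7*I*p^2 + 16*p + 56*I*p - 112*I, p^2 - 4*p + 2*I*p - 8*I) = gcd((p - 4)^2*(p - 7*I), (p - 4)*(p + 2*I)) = p - 4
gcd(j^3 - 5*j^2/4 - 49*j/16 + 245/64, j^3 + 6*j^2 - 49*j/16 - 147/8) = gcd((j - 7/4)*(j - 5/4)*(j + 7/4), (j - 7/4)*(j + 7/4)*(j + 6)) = j^2 - 49/16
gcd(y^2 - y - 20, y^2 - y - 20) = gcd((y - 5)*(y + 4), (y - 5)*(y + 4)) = y^2 - y - 20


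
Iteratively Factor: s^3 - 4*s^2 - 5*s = (s)*(s^2 - 4*s - 5) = s*(s + 1)*(s - 5)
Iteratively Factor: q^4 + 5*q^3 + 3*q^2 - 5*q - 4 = (q + 1)*(q^3 + 4*q^2 - q - 4) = (q - 1)*(q + 1)*(q^2 + 5*q + 4) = (q - 1)*(q + 1)^2*(q + 4)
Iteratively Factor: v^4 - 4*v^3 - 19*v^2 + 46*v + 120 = (v + 2)*(v^3 - 6*v^2 - 7*v + 60) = (v - 5)*(v + 2)*(v^2 - v - 12) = (v - 5)*(v + 2)*(v + 3)*(v - 4)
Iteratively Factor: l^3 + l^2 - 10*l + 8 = (l - 2)*(l^2 + 3*l - 4) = (l - 2)*(l - 1)*(l + 4)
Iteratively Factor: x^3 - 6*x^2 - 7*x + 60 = (x - 4)*(x^2 - 2*x - 15) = (x - 4)*(x + 3)*(x - 5)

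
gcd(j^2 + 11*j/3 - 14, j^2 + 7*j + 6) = j + 6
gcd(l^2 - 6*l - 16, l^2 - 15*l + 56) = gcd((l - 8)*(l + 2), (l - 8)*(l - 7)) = l - 8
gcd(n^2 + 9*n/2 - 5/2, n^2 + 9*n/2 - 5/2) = n^2 + 9*n/2 - 5/2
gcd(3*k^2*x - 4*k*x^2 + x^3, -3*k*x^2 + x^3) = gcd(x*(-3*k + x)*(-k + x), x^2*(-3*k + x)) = -3*k*x + x^2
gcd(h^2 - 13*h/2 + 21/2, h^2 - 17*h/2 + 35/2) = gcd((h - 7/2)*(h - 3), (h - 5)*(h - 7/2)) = h - 7/2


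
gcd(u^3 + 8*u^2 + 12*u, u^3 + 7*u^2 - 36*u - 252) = u + 6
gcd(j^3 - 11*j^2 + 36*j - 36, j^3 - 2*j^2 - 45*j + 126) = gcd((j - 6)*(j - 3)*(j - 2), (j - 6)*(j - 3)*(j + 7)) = j^2 - 9*j + 18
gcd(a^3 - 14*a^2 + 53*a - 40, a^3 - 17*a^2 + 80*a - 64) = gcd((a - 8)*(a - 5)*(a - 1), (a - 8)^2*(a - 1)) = a^2 - 9*a + 8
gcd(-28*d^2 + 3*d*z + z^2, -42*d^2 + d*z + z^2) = 7*d + z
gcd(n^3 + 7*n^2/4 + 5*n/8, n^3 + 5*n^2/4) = n^2 + 5*n/4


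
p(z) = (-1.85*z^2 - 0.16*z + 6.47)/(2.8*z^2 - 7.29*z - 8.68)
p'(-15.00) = 0.01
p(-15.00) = -0.56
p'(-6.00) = 0.03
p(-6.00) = -0.44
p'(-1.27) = 2.94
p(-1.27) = 0.72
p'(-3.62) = 0.08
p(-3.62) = -0.32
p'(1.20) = 0.35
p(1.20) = -0.27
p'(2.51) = 1.45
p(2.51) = 0.60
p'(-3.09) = 0.12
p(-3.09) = -0.26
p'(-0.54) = 3.56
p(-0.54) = -1.53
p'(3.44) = 512.61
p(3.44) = 25.62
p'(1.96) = 0.63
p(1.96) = 0.08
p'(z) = (7.29 - 5.6*z)*(-1.85*z^2 - 0.16*z + 6.47)/(2.8*z^2 - 7.29*z - 8.68)^2 + (-3.7*z - 0.16)/(2.8*z^2 - 7.29*z - 8.68)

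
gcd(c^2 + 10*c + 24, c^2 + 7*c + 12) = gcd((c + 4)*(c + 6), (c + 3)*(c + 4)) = c + 4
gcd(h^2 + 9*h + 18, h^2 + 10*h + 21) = h + 3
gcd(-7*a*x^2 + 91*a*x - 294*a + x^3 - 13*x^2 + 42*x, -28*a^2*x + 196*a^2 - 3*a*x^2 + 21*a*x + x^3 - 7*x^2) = -7*a*x + 49*a + x^2 - 7*x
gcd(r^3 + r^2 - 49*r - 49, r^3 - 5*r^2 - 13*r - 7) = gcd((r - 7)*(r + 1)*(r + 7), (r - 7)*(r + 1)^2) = r^2 - 6*r - 7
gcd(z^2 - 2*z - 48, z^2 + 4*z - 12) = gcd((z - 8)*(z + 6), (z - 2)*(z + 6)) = z + 6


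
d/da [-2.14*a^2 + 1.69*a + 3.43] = 1.69 - 4.28*a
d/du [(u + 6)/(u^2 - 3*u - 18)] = u*(-u - 12)/(u^4 - 6*u^3 - 27*u^2 + 108*u + 324)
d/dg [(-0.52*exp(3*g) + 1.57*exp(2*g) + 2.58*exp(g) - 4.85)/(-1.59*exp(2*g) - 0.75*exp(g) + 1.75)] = (0.8268*exp(4*g) + 0.78*exp(3*g) + 0.194700000000001*exp(2*g) - 9.928*exp(g) + 0.877500000000001)*exp(g)/(2.5281*exp(4*g) + 2.385*exp(3*g) - 5.0025*exp(2*g) - 2.625*exp(g) + 3.0625)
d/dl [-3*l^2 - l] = -6*l - 1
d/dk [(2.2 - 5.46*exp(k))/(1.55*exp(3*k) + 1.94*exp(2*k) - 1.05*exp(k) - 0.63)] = (16.926*exp(3*k) + 0.362399999999997*exp(2*k) - 8.536*exp(k) + 5.7498)*exp(k)/(2.4025*exp(6*k) + 6.014*exp(5*k) + 0.508599999999999*exp(4*k) - 6.027*exp(3*k) - 1.3419*exp(2*k) + 1.323*exp(k) + 0.3969)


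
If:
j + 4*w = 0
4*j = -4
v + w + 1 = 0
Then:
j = -1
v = -5/4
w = 1/4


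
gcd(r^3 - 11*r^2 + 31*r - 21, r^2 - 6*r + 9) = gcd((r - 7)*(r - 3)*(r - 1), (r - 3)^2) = r - 3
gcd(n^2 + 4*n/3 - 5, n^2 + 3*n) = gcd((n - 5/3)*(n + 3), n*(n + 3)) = n + 3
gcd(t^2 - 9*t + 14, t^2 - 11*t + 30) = 1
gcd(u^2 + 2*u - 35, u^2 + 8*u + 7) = u + 7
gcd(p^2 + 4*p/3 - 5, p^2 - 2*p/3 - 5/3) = p - 5/3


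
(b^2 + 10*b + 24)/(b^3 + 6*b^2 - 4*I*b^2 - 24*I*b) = (b + 4)/(b*(b - 4*I))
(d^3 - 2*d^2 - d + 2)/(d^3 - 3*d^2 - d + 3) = (d - 2)/(d - 3)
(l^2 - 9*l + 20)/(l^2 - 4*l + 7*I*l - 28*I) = (l - 5)/(l + 7*I)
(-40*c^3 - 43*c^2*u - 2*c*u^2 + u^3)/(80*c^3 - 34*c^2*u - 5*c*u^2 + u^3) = (c + u)/(-2*c + u)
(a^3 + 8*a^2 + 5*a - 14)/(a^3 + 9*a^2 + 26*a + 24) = (a^2 + 6*a - 7)/(a^2 + 7*a + 12)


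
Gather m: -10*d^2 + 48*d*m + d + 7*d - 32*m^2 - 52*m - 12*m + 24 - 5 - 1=-10*d^2 + 8*d - 32*m^2 + m*(48*d - 64) + 18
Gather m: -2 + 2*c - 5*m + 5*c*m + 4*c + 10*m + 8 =6*c + m*(5*c + 5) + 6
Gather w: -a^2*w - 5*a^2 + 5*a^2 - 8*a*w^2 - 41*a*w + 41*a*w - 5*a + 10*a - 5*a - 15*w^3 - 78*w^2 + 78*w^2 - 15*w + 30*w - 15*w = -a^2*w - 8*a*w^2 - 15*w^3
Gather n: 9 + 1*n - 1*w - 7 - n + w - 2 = 0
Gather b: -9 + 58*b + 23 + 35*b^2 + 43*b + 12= 35*b^2 + 101*b + 26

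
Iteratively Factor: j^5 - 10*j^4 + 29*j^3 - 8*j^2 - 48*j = (j - 3)*(j^4 - 7*j^3 + 8*j^2 + 16*j) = (j - 3)*(j + 1)*(j^3 - 8*j^2 + 16*j) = (j - 4)*(j - 3)*(j + 1)*(j^2 - 4*j) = j*(j - 4)*(j - 3)*(j + 1)*(j - 4)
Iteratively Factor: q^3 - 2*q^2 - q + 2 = (q - 1)*(q^2 - q - 2) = (q - 2)*(q - 1)*(q + 1)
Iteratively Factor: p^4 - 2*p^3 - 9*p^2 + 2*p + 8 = (p + 1)*(p^3 - 3*p^2 - 6*p + 8) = (p - 1)*(p + 1)*(p^2 - 2*p - 8) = (p - 4)*(p - 1)*(p + 1)*(p + 2)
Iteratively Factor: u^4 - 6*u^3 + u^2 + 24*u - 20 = (u - 1)*(u^3 - 5*u^2 - 4*u + 20) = (u - 1)*(u + 2)*(u^2 - 7*u + 10) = (u - 2)*(u - 1)*(u + 2)*(u - 5)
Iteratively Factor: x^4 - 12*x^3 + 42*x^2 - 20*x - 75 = (x - 3)*(x^3 - 9*x^2 + 15*x + 25) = (x - 5)*(x - 3)*(x^2 - 4*x - 5) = (x - 5)^2*(x - 3)*(x + 1)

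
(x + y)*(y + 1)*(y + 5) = x*y^2 + 6*x*y + 5*x + y^3 + 6*y^2 + 5*y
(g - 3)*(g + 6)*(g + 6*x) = g^3 + 6*g^2*x + 3*g^2 + 18*g*x - 18*g - 108*x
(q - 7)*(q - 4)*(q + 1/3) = q^3 - 32*q^2/3 + 73*q/3 + 28/3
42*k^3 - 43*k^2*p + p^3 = (-6*k + p)*(-k + p)*(7*k + p)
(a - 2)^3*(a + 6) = a^4 - 24*a^2 + 64*a - 48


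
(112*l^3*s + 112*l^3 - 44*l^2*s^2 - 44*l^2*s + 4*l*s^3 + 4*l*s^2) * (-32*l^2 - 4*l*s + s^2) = -3584*l^5*s - 3584*l^5 + 960*l^4*s^2 + 960*l^4*s + 160*l^3*s^3 + 160*l^3*s^2 - 60*l^2*s^4 - 60*l^2*s^3 + 4*l*s^5 + 4*l*s^4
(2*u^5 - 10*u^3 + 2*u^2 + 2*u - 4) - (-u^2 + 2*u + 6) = 2*u^5 - 10*u^3 + 3*u^2 - 10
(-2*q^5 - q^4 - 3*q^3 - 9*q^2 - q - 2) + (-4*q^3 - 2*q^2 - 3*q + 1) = -2*q^5 - q^4 - 7*q^3 - 11*q^2 - 4*q - 1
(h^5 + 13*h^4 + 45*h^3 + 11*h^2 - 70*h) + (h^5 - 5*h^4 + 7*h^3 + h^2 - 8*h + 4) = 2*h^5 + 8*h^4 + 52*h^3 + 12*h^2 - 78*h + 4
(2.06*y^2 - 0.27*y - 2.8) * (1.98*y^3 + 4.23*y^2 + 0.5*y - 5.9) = 4.0788*y^5 + 8.1792*y^4 - 5.6561*y^3 - 24.133*y^2 + 0.193*y + 16.52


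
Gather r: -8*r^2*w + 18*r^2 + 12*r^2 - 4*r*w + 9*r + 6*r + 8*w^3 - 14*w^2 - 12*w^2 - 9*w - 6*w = r^2*(30 - 8*w) + r*(15 - 4*w) + 8*w^3 - 26*w^2 - 15*w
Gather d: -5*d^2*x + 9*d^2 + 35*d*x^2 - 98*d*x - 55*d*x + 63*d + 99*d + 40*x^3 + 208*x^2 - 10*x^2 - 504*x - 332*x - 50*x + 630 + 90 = d^2*(9 - 5*x) + d*(35*x^2 - 153*x + 162) + 40*x^3 + 198*x^2 - 886*x + 720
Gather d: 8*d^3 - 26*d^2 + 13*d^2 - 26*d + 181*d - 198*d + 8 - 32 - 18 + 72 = 8*d^3 - 13*d^2 - 43*d + 30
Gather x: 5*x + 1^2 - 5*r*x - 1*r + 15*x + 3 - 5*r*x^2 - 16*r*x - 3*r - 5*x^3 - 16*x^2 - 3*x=-4*r - 5*x^3 + x^2*(-5*r - 16) + x*(17 - 21*r) + 4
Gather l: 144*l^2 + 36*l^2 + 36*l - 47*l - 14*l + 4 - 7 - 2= 180*l^2 - 25*l - 5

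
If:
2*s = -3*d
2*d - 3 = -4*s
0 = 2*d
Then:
No Solution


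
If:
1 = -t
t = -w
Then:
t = -1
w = 1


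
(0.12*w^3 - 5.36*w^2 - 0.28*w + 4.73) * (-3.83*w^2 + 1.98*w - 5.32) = -0.4596*w^5 + 20.7664*w^4 - 10.1788*w^3 + 9.8449*w^2 + 10.855*w - 25.1636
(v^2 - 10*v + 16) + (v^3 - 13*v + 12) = v^3 + v^2 - 23*v + 28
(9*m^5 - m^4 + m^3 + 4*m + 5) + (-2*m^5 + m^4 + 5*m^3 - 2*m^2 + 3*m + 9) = 7*m^5 + 6*m^3 - 2*m^2 + 7*m + 14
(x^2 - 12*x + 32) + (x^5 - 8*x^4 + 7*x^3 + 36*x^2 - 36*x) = x^5 - 8*x^4 + 7*x^3 + 37*x^2 - 48*x + 32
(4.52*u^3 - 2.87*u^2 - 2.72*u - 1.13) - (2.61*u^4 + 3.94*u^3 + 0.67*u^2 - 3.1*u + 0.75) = -2.61*u^4 + 0.58*u^3 - 3.54*u^2 + 0.38*u - 1.88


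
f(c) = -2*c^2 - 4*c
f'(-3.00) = 8.00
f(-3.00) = -6.00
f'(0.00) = -4.00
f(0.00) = 0.00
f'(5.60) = -26.40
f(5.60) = -85.12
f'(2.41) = -13.64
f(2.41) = -21.26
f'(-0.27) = -2.92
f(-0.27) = 0.93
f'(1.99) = -11.96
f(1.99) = -15.88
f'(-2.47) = 5.88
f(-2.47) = -2.32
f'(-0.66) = -1.36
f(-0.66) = 1.77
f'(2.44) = -13.76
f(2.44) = -21.67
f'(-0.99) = -0.04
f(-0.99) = 2.00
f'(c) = -4*c - 4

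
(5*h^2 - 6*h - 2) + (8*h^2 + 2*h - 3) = 13*h^2 - 4*h - 5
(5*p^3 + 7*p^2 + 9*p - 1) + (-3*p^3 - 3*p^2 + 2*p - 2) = 2*p^3 + 4*p^2 + 11*p - 3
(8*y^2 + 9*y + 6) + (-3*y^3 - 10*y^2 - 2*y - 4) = -3*y^3 - 2*y^2 + 7*y + 2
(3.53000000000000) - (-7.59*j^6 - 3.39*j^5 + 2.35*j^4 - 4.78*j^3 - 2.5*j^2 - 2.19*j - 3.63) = 7.59*j^6 + 3.39*j^5 - 2.35*j^4 + 4.78*j^3 + 2.5*j^2 + 2.19*j + 7.16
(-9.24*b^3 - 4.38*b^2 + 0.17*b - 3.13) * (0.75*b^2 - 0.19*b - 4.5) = -6.93*b^5 - 1.5294*b^4 + 42.5397*b^3 + 17.3302*b^2 - 0.1703*b + 14.085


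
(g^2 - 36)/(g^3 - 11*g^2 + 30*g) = (g + 6)/(g*(g - 5))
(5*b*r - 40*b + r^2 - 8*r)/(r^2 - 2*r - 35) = (-5*b*r + 40*b - r^2 + 8*r)/(-r^2 + 2*r + 35)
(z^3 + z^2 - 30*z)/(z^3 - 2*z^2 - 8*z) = (-z^2 - z + 30)/(-z^2 + 2*z + 8)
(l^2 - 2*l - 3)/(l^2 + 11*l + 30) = (l^2 - 2*l - 3)/(l^2 + 11*l + 30)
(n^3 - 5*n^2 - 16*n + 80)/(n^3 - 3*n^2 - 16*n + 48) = (n - 5)/(n - 3)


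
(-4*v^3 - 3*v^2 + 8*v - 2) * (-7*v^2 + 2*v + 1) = 28*v^5 + 13*v^4 - 66*v^3 + 27*v^2 + 4*v - 2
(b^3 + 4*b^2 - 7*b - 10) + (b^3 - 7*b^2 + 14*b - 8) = 2*b^3 - 3*b^2 + 7*b - 18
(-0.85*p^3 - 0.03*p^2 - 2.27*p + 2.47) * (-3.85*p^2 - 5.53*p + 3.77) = 3.2725*p^5 + 4.816*p^4 + 5.7009*p^3 + 2.9305*p^2 - 22.217*p + 9.3119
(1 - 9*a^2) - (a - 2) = -9*a^2 - a + 3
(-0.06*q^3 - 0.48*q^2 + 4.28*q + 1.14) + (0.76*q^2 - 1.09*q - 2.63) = -0.06*q^3 + 0.28*q^2 + 3.19*q - 1.49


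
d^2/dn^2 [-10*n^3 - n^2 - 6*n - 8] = -60*n - 2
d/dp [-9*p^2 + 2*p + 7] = 2 - 18*p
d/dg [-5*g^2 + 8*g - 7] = 8 - 10*g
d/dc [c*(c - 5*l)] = 2*c - 5*l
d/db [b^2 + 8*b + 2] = 2*b + 8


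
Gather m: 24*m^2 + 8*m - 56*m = 24*m^2 - 48*m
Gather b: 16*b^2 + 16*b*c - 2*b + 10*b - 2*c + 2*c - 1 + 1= 16*b^2 + b*(16*c + 8)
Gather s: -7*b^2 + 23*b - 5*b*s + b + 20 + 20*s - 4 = -7*b^2 + 24*b + s*(20 - 5*b) + 16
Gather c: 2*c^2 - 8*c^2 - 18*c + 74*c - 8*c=-6*c^2 + 48*c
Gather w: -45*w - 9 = -45*w - 9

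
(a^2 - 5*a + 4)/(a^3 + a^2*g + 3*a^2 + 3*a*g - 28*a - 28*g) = (a - 1)/(a^2 + a*g + 7*a + 7*g)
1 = 1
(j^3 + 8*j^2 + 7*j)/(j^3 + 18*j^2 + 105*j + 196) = j*(j + 1)/(j^2 + 11*j + 28)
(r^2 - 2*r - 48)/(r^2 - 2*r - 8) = (-r^2 + 2*r + 48)/(-r^2 + 2*r + 8)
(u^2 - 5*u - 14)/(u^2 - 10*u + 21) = (u + 2)/(u - 3)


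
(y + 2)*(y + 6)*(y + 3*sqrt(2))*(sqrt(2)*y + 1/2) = sqrt(2)*y^4 + 13*y^3/2 + 8*sqrt(2)*y^3 + 27*sqrt(2)*y^2/2 + 52*y^2 + 12*sqrt(2)*y + 78*y + 18*sqrt(2)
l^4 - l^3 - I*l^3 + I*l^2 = l^2*(l - 1)*(l - I)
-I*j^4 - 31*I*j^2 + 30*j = j*(j - 6*I)*(j + 5*I)*(-I*j + 1)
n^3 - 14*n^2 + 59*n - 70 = (n - 7)*(n - 5)*(n - 2)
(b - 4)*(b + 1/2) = b^2 - 7*b/2 - 2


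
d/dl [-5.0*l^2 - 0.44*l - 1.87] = -10.0*l - 0.44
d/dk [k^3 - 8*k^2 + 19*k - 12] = 3*k^2 - 16*k + 19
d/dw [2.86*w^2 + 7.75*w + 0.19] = 5.72*w + 7.75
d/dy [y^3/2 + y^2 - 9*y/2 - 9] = 3*y^2/2 + 2*y - 9/2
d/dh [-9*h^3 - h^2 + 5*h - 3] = -27*h^2 - 2*h + 5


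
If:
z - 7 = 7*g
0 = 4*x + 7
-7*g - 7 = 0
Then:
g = -1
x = -7/4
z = 0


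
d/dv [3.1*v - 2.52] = 3.10000000000000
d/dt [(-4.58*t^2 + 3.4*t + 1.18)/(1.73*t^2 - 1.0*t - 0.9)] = (-1.302*t^2 + 4.1612*t - 1.88)/(2.9929*t^4 - 3.46*t^3 - 2.114*t^2 + 1.8*t + 0.81)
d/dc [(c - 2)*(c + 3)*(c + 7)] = 3*c^2 + 16*c + 1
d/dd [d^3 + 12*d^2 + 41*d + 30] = 3*d^2 + 24*d + 41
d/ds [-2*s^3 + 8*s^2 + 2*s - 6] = -6*s^2 + 16*s + 2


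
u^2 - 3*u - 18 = (u - 6)*(u + 3)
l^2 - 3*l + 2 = (l - 2)*(l - 1)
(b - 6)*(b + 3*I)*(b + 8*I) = b^3 - 6*b^2 + 11*I*b^2 - 24*b - 66*I*b + 144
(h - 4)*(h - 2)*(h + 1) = h^3 - 5*h^2 + 2*h + 8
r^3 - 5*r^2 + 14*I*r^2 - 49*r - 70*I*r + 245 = (r - 5)*(r + 7*I)^2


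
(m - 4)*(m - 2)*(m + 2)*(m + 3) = m^4 - m^3 - 16*m^2 + 4*m + 48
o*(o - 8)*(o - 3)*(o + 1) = o^4 - 10*o^3 + 13*o^2 + 24*o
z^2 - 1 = (z - 1)*(z + 1)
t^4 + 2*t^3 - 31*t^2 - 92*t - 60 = (t - 6)*(t + 1)*(t + 2)*(t + 5)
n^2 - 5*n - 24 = (n - 8)*(n + 3)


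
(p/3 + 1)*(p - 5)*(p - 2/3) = p^3/3 - 8*p^2/9 - 41*p/9 + 10/3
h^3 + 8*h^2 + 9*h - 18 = (h - 1)*(h + 3)*(h + 6)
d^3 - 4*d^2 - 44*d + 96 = (d - 8)*(d - 2)*(d + 6)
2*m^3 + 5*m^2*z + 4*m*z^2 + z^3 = (m + z)^2*(2*m + z)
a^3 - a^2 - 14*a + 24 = (a - 3)*(a - 2)*(a + 4)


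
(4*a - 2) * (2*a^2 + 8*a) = 8*a^3 + 28*a^2 - 16*a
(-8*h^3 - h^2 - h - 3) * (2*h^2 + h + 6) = -16*h^5 - 10*h^4 - 51*h^3 - 13*h^2 - 9*h - 18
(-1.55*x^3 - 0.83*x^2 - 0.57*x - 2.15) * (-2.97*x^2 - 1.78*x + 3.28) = 4.6035*x^5 + 5.2241*x^4 - 1.9137*x^3 + 4.6777*x^2 + 1.9574*x - 7.052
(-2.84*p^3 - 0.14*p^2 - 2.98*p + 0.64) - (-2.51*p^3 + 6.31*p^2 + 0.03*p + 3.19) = -0.33*p^3 - 6.45*p^2 - 3.01*p - 2.55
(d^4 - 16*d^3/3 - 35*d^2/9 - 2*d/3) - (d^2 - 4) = d^4 - 16*d^3/3 - 44*d^2/9 - 2*d/3 + 4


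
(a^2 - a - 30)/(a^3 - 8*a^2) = (a^2 - a - 30)/(a^2*(a - 8))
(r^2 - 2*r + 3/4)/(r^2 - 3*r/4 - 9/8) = 2*(2*r - 1)/(4*r + 3)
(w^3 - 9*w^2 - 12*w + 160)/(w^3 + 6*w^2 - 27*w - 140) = (w - 8)/(w + 7)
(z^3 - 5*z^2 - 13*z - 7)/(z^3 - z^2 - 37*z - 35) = (z + 1)/(z + 5)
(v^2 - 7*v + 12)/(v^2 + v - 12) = (v - 4)/(v + 4)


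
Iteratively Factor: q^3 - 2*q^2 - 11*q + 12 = (q - 4)*(q^2 + 2*q - 3) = (q - 4)*(q + 3)*(q - 1)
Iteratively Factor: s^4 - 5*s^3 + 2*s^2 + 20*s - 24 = (s + 2)*(s^3 - 7*s^2 + 16*s - 12) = (s - 3)*(s + 2)*(s^2 - 4*s + 4) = (s - 3)*(s - 2)*(s + 2)*(s - 2)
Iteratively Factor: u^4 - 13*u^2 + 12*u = (u + 4)*(u^3 - 4*u^2 + 3*u) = (u - 3)*(u + 4)*(u^2 - u) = (u - 3)*(u - 1)*(u + 4)*(u)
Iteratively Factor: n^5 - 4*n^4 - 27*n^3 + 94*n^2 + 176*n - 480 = (n - 5)*(n^4 + n^3 - 22*n^2 - 16*n + 96) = (n - 5)*(n - 4)*(n^3 + 5*n^2 - 2*n - 24) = (n - 5)*(n - 4)*(n - 2)*(n^2 + 7*n + 12) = (n - 5)*(n - 4)*(n - 2)*(n + 3)*(n + 4)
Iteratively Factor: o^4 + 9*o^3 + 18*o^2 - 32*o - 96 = (o + 4)*(o^3 + 5*o^2 - 2*o - 24) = (o + 4)^2*(o^2 + o - 6) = (o + 3)*(o + 4)^2*(o - 2)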